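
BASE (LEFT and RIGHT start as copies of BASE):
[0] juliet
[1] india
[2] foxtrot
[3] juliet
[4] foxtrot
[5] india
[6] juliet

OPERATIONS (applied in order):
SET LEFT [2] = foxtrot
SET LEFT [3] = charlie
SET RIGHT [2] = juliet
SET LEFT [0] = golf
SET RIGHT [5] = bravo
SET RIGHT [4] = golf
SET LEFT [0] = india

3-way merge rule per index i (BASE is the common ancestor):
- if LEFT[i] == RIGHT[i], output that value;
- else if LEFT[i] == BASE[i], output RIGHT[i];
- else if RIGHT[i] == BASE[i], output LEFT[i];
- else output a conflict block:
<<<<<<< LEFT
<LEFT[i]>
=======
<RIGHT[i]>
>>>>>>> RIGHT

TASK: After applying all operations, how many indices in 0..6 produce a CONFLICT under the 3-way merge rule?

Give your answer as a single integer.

Answer: 0

Derivation:
Final LEFT:  [india, india, foxtrot, charlie, foxtrot, india, juliet]
Final RIGHT: [juliet, india, juliet, juliet, golf, bravo, juliet]
i=0: L=india, R=juliet=BASE -> take LEFT -> india
i=1: L=india R=india -> agree -> india
i=2: L=foxtrot=BASE, R=juliet -> take RIGHT -> juliet
i=3: L=charlie, R=juliet=BASE -> take LEFT -> charlie
i=4: L=foxtrot=BASE, R=golf -> take RIGHT -> golf
i=5: L=india=BASE, R=bravo -> take RIGHT -> bravo
i=6: L=juliet R=juliet -> agree -> juliet
Conflict count: 0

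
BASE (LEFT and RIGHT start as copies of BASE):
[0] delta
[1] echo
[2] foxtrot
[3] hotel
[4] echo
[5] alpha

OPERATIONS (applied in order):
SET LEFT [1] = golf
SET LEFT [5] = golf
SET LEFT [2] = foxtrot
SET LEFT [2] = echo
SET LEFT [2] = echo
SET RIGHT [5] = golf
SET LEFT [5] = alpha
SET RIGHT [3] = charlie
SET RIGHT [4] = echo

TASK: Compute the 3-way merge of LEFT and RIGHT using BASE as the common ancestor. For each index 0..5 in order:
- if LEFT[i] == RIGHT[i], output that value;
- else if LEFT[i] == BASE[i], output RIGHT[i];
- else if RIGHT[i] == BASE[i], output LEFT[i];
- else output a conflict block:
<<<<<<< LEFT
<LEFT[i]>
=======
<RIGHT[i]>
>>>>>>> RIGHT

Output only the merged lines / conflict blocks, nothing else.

Answer: delta
golf
echo
charlie
echo
golf

Derivation:
Final LEFT:  [delta, golf, echo, hotel, echo, alpha]
Final RIGHT: [delta, echo, foxtrot, charlie, echo, golf]
i=0: L=delta R=delta -> agree -> delta
i=1: L=golf, R=echo=BASE -> take LEFT -> golf
i=2: L=echo, R=foxtrot=BASE -> take LEFT -> echo
i=3: L=hotel=BASE, R=charlie -> take RIGHT -> charlie
i=4: L=echo R=echo -> agree -> echo
i=5: L=alpha=BASE, R=golf -> take RIGHT -> golf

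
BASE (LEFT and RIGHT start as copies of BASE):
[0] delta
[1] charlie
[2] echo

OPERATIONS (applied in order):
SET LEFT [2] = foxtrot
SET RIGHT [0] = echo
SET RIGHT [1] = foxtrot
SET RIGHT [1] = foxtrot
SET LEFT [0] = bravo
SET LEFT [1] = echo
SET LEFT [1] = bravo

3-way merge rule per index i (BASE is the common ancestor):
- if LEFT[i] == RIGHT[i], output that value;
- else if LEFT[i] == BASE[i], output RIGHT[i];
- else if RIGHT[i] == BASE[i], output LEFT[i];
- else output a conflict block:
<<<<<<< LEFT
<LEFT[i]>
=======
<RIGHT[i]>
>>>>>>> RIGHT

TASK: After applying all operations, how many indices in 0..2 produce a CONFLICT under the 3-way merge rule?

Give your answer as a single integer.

Final LEFT:  [bravo, bravo, foxtrot]
Final RIGHT: [echo, foxtrot, echo]
i=0: BASE=delta L=bravo R=echo all differ -> CONFLICT
i=1: BASE=charlie L=bravo R=foxtrot all differ -> CONFLICT
i=2: L=foxtrot, R=echo=BASE -> take LEFT -> foxtrot
Conflict count: 2

Answer: 2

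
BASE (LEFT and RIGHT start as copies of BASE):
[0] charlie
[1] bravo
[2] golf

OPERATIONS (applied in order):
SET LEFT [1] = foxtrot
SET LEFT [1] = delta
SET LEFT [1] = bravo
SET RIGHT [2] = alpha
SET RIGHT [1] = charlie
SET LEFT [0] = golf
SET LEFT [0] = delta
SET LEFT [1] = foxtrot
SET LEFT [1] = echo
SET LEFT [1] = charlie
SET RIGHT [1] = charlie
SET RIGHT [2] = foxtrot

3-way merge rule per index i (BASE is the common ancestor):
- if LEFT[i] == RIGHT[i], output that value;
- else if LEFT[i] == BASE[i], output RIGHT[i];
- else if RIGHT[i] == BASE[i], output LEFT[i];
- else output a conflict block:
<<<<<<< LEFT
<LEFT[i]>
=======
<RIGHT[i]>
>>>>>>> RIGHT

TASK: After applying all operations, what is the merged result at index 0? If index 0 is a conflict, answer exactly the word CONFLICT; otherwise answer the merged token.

Final LEFT:  [delta, charlie, golf]
Final RIGHT: [charlie, charlie, foxtrot]
i=0: L=delta, R=charlie=BASE -> take LEFT -> delta
i=1: L=charlie R=charlie -> agree -> charlie
i=2: L=golf=BASE, R=foxtrot -> take RIGHT -> foxtrot
Index 0 -> delta

Answer: delta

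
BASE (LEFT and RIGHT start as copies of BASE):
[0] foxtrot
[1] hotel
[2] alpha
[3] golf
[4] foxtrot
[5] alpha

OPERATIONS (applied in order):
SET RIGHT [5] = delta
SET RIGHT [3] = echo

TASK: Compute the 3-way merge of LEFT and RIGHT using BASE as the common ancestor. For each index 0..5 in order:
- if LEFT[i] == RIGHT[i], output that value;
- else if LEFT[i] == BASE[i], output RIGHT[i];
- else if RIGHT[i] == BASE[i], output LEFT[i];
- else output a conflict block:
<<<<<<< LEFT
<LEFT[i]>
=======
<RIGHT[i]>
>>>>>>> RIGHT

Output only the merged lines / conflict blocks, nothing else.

Final LEFT:  [foxtrot, hotel, alpha, golf, foxtrot, alpha]
Final RIGHT: [foxtrot, hotel, alpha, echo, foxtrot, delta]
i=0: L=foxtrot R=foxtrot -> agree -> foxtrot
i=1: L=hotel R=hotel -> agree -> hotel
i=2: L=alpha R=alpha -> agree -> alpha
i=3: L=golf=BASE, R=echo -> take RIGHT -> echo
i=4: L=foxtrot R=foxtrot -> agree -> foxtrot
i=5: L=alpha=BASE, R=delta -> take RIGHT -> delta

Answer: foxtrot
hotel
alpha
echo
foxtrot
delta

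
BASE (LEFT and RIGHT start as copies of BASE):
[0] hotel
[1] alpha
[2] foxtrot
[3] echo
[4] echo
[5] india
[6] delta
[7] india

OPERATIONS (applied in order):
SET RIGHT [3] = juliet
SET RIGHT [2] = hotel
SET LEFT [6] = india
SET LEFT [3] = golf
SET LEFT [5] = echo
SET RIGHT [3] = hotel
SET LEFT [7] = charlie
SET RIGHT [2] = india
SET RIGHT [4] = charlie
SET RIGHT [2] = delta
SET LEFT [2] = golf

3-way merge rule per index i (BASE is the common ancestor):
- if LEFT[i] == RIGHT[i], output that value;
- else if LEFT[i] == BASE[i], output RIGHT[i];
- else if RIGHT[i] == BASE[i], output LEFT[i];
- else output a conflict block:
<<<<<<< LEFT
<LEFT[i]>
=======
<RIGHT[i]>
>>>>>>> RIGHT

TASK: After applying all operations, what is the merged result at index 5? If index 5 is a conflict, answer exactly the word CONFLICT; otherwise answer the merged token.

Answer: echo

Derivation:
Final LEFT:  [hotel, alpha, golf, golf, echo, echo, india, charlie]
Final RIGHT: [hotel, alpha, delta, hotel, charlie, india, delta, india]
i=0: L=hotel R=hotel -> agree -> hotel
i=1: L=alpha R=alpha -> agree -> alpha
i=2: BASE=foxtrot L=golf R=delta all differ -> CONFLICT
i=3: BASE=echo L=golf R=hotel all differ -> CONFLICT
i=4: L=echo=BASE, R=charlie -> take RIGHT -> charlie
i=5: L=echo, R=india=BASE -> take LEFT -> echo
i=6: L=india, R=delta=BASE -> take LEFT -> india
i=7: L=charlie, R=india=BASE -> take LEFT -> charlie
Index 5 -> echo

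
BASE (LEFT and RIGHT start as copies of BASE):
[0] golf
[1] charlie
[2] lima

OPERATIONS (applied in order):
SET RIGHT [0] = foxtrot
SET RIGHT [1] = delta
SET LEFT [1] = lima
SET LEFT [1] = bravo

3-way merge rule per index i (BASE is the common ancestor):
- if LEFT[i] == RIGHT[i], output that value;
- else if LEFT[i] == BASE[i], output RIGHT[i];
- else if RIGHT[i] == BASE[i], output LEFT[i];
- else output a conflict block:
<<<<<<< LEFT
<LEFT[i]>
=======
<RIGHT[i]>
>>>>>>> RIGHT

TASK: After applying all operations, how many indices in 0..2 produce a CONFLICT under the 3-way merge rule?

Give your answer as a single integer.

Answer: 1

Derivation:
Final LEFT:  [golf, bravo, lima]
Final RIGHT: [foxtrot, delta, lima]
i=0: L=golf=BASE, R=foxtrot -> take RIGHT -> foxtrot
i=1: BASE=charlie L=bravo R=delta all differ -> CONFLICT
i=2: L=lima R=lima -> agree -> lima
Conflict count: 1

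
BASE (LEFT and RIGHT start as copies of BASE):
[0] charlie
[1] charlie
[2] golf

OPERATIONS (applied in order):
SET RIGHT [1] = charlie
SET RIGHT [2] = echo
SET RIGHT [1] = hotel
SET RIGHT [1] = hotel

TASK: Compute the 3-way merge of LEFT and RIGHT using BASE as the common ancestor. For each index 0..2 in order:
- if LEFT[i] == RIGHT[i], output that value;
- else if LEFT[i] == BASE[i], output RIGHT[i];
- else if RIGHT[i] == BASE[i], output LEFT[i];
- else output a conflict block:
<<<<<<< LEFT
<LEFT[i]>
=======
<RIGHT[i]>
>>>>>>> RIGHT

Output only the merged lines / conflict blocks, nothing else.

Final LEFT:  [charlie, charlie, golf]
Final RIGHT: [charlie, hotel, echo]
i=0: L=charlie R=charlie -> agree -> charlie
i=1: L=charlie=BASE, R=hotel -> take RIGHT -> hotel
i=2: L=golf=BASE, R=echo -> take RIGHT -> echo

Answer: charlie
hotel
echo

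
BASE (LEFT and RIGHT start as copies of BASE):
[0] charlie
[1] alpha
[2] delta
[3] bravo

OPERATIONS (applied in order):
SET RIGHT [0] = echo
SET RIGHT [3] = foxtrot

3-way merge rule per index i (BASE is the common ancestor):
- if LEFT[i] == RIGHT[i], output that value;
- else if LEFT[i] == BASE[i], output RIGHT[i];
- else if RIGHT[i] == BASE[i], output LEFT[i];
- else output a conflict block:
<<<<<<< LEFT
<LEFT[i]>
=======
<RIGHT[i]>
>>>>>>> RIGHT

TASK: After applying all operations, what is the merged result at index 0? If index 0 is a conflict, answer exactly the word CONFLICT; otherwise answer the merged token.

Final LEFT:  [charlie, alpha, delta, bravo]
Final RIGHT: [echo, alpha, delta, foxtrot]
i=0: L=charlie=BASE, R=echo -> take RIGHT -> echo
i=1: L=alpha R=alpha -> agree -> alpha
i=2: L=delta R=delta -> agree -> delta
i=3: L=bravo=BASE, R=foxtrot -> take RIGHT -> foxtrot
Index 0 -> echo

Answer: echo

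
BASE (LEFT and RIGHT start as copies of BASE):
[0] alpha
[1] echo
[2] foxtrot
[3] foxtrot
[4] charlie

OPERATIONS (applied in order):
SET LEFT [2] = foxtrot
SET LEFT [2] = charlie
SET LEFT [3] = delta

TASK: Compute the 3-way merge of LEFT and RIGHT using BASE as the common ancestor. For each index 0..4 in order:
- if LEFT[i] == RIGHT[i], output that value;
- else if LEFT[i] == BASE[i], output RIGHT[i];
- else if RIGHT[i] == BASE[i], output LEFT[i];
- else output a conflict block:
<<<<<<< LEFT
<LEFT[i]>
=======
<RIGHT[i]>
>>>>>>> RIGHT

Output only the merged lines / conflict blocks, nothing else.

Final LEFT:  [alpha, echo, charlie, delta, charlie]
Final RIGHT: [alpha, echo, foxtrot, foxtrot, charlie]
i=0: L=alpha R=alpha -> agree -> alpha
i=1: L=echo R=echo -> agree -> echo
i=2: L=charlie, R=foxtrot=BASE -> take LEFT -> charlie
i=3: L=delta, R=foxtrot=BASE -> take LEFT -> delta
i=4: L=charlie R=charlie -> agree -> charlie

Answer: alpha
echo
charlie
delta
charlie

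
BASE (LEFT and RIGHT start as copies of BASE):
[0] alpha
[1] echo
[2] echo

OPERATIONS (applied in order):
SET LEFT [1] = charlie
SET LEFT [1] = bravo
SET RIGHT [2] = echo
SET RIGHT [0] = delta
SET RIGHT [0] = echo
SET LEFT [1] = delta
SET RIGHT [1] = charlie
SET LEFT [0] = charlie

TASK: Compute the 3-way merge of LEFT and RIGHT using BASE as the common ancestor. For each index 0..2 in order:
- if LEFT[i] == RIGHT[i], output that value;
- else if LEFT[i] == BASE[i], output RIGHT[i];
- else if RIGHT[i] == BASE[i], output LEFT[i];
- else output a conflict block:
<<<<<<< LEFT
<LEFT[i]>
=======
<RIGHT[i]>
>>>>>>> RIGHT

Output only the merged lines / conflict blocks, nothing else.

Answer: <<<<<<< LEFT
charlie
=======
echo
>>>>>>> RIGHT
<<<<<<< LEFT
delta
=======
charlie
>>>>>>> RIGHT
echo

Derivation:
Final LEFT:  [charlie, delta, echo]
Final RIGHT: [echo, charlie, echo]
i=0: BASE=alpha L=charlie R=echo all differ -> CONFLICT
i=1: BASE=echo L=delta R=charlie all differ -> CONFLICT
i=2: L=echo R=echo -> agree -> echo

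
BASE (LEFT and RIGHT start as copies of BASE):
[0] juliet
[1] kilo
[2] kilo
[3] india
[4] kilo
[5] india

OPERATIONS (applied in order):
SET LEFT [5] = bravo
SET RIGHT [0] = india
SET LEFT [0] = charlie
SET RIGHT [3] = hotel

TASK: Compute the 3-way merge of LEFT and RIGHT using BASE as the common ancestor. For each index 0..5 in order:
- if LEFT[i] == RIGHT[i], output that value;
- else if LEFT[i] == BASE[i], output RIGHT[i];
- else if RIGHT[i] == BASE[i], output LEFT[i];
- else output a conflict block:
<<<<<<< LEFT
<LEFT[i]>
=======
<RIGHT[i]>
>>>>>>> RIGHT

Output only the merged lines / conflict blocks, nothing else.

Final LEFT:  [charlie, kilo, kilo, india, kilo, bravo]
Final RIGHT: [india, kilo, kilo, hotel, kilo, india]
i=0: BASE=juliet L=charlie R=india all differ -> CONFLICT
i=1: L=kilo R=kilo -> agree -> kilo
i=2: L=kilo R=kilo -> agree -> kilo
i=3: L=india=BASE, R=hotel -> take RIGHT -> hotel
i=4: L=kilo R=kilo -> agree -> kilo
i=5: L=bravo, R=india=BASE -> take LEFT -> bravo

Answer: <<<<<<< LEFT
charlie
=======
india
>>>>>>> RIGHT
kilo
kilo
hotel
kilo
bravo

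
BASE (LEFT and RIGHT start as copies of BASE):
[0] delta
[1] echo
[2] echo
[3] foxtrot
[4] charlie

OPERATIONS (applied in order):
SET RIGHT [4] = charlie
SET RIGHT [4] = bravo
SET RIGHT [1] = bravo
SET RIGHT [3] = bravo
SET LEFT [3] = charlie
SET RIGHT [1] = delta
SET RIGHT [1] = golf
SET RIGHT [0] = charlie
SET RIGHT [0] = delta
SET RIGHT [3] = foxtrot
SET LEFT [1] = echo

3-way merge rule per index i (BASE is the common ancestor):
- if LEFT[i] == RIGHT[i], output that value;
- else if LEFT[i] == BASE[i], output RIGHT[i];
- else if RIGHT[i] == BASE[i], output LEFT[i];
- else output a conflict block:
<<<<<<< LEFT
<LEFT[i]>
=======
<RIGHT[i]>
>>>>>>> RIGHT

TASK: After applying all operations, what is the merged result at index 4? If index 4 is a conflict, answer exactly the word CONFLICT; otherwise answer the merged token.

Final LEFT:  [delta, echo, echo, charlie, charlie]
Final RIGHT: [delta, golf, echo, foxtrot, bravo]
i=0: L=delta R=delta -> agree -> delta
i=1: L=echo=BASE, R=golf -> take RIGHT -> golf
i=2: L=echo R=echo -> agree -> echo
i=3: L=charlie, R=foxtrot=BASE -> take LEFT -> charlie
i=4: L=charlie=BASE, R=bravo -> take RIGHT -> bravo
Index 4 -> bravo

Answer: bravo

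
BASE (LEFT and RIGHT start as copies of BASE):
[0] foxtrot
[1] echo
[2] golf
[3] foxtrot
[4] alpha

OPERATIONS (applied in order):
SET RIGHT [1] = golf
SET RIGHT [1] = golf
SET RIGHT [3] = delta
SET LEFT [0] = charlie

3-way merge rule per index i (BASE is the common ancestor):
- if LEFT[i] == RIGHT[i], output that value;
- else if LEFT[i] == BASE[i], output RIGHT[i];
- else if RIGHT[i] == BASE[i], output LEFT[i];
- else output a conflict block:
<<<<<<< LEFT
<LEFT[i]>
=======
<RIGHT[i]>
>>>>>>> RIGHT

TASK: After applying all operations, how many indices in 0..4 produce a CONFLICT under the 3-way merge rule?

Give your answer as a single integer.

Final LEFT:  [charlie, echo, golf, foxtrot, alpha]
Final RIGHT: [foxtrot, golf, golf, delta, alpha]
i=0: L=charlie, R=foxtrot=BASE -> take LEFT -> charlie
i=1: L=echo=BASE, R=golf -> take RIGHT -> golf
i=2: L=golf R=golf -> agree -> golf
i=3: L=foxtrot=BASE, R=delta -> take RIGHT -> delta
i=4: L=alpha R=alpha -> agree -> alpha
Conflict count: 0

Answer: 0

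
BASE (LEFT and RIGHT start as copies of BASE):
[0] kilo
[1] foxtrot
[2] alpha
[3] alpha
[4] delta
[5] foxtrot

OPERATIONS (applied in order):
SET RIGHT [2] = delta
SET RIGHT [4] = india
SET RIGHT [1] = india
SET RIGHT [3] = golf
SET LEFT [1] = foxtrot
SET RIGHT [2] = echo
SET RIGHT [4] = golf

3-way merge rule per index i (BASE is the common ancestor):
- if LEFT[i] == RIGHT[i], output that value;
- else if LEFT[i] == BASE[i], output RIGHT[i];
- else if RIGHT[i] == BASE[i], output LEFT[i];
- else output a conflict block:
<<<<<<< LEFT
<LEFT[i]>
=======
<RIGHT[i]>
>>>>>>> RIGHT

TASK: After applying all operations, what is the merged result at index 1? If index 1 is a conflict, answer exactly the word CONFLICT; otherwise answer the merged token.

Answer: india

Derivation:
Final LEFT:  [kilo, foxtrot, alpha, alpha, delta, foxtrot]
Final RIGHT: [kilo, india, echo, golf, golf, foxtrot]
i=0: L=kilo R=kilo -> agree -> kilo
i=1: L=foxtrot=BASE, R=india -> take RIGHT -> india
i=2: L=alpha=BASE, R=echo -> take RIGHT -> echo
i=3: L=alpha=BASE, R=golf -> take RIGHT -> golf
i=4: L=delta=BASE, R=golf -> take RIGHT -> golf
i=5: L=foxtrot R=foxtrot -> agree -> foxtrot
Index 1 -> india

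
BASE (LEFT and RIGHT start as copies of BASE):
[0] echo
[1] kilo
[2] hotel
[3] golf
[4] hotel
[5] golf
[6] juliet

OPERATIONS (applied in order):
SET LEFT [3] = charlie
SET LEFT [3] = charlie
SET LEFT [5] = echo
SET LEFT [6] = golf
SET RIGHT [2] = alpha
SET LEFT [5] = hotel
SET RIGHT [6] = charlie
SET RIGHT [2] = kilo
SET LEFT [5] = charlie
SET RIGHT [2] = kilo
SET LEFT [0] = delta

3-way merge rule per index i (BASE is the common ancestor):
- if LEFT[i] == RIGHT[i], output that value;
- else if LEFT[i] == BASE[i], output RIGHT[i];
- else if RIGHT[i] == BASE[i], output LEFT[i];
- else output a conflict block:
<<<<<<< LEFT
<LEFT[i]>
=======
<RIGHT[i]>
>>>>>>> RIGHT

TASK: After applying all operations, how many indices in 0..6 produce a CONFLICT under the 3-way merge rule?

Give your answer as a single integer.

Final LEFT:  [delta, kilo, hotel, charlie, hotel, charlie, golf]
Final RIGHT: [echo, kilo, kilo, golf, hotel, golf, charlie]
i=0: L=delta, R=echo=BASE -> take LEFT -> delta
i=1: L=kilo R=kilo -> agree -> kilo
i=2: L=hotel=BASE, R=kilo -> take RIGHT -> kilo
i=3: L=charlie, R=golf=BASE -> take LEFT -> charlie
i=4: L=hotel R=hotel -> agree -> hotel
i=5: L=charlie, R=golf=BASE -> take LEFT -> charlie
i=6: BASE=juliet L=golf R=charlie all differ -> CONFLICT
Conflict count: 1

Answer: 1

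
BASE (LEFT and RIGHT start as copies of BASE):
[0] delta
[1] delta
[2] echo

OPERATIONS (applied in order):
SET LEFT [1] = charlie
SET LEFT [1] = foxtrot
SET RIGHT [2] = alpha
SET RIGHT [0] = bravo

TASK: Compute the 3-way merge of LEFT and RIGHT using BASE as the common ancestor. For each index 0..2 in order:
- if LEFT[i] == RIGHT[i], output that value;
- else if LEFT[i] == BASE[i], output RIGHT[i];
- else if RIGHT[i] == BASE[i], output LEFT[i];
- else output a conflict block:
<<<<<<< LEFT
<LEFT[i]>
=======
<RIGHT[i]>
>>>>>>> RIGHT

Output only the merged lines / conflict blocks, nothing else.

Answer: bravo
foxtrot
alpha

Derivation:
Final LEFT:  [delta, foxtrot, echo]
Final RIGHT: [bravo, delta, alpha]
i=0: L=delta=BASE, R=bravo -> take RIGHT -> bravo
i=1: L=foxtrot, R=delta=BASE -> take LEFT -> foxtrot
i=2: L=echo=BASE, R=alpha -> take RIGHT -> alpha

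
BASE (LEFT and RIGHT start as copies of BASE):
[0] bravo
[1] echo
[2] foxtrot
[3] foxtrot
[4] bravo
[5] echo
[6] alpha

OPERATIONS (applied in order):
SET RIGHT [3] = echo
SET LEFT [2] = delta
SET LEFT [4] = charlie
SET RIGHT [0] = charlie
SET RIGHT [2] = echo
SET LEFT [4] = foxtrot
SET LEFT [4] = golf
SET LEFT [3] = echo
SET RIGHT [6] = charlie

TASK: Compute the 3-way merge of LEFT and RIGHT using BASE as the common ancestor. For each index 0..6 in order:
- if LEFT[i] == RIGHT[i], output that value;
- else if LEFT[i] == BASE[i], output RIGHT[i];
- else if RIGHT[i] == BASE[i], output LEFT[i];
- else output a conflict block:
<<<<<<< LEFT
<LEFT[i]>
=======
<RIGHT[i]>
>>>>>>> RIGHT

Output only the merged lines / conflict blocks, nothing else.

Final LEFT:  [bravo, echo, delta, echo, golf, echo, alpha]
Final RIGHT: [charlie, echo, echo, echo, bravo, echo, charlie]
i=0: L=bravo=BASE, R=charlie -> take RIGHT -> charlie
i=1: L=echo R=echo -> agree -> echo
i=2: BASE=foxtrot L=delta R=echo all differ -> CONFLICT
i=3: L=echo R=echo -> agree -> echo
i=4: L=golf, R=bravo=BASE -> take LEFT -> golf
i=5: L=echo R=echo -> agree -> echo
i=6: L=alpha=BASE, R=charlie -> take RIGHT -> charlie

Answer: charlie
echo
<<<<<<< LEFT
delta
=======
echo
>>>>>>> RIGHT
echo
golf
echo
charlie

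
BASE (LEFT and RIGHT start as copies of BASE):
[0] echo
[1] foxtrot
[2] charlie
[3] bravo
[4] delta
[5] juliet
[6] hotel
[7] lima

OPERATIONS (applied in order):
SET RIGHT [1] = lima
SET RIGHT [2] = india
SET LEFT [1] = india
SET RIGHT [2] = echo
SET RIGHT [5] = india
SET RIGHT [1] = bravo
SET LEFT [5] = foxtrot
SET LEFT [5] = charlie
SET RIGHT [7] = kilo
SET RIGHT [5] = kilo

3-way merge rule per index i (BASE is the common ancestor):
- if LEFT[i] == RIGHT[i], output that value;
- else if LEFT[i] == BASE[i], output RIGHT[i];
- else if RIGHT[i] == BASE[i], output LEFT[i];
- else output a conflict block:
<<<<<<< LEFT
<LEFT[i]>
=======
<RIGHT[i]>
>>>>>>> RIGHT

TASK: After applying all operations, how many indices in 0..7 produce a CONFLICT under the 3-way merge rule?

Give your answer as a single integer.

Final LEFT:  [echo, india, charlie, bravo, delta, charlie, hotel, lima]
Final RIGHT: [echo, bravo, echo, bravo, delta, kilo, hotel, kilo]
i=0: L=echo R=echo -> agree -> echo
i=1: BASE=foxtrot L=india R=bravo all differ -> CONFLICT
i=2: L=charlie=BASE, R=echo -> take RIGHT -> echo
i=3: L=bravo R=bravo -> agree -> bravo
i=4: L=delta R=delta -> agree -> delta
i=5: BASE=juliet L=charlie R=kilo all differ -> CONFLICT
i=6: L=hotel R=hotel -> agree -> hotel
i=7: L=lima=BASE, R=kilo -> take RIGHT -> kilo
Conflict count: 2

Answer: 2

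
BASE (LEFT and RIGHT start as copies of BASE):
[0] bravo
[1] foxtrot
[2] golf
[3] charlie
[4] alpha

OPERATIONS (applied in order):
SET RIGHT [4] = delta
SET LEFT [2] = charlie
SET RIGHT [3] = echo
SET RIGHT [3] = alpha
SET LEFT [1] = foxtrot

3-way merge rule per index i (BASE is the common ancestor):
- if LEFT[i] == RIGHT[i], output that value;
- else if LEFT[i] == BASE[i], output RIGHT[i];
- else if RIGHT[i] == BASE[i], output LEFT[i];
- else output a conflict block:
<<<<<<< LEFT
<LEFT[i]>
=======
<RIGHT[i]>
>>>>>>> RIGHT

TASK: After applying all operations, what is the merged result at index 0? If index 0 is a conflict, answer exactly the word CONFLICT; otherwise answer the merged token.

Answer: bravo

Derivation:
Final LEFT:  [bravo, foxtrot, charlie, charlie, alpha]
Final RIGHT: [bravo, foxtrot, golf, alpha, delta]
i=0: L=bravo R=bravo -> agree -> bravo
i=1: L=foxtrot R=foxtrot -> agree -> foxtrot
i=2: L=charlie, R=golf=BASE -> take LEFT -> charlie
i=3: L=charlie=BASE, R=alpha -> take RIGHT -> alpha
i=4: L=alpha=BASE, R=delta -> take RIGHT -> delta
Index 0 -> bravo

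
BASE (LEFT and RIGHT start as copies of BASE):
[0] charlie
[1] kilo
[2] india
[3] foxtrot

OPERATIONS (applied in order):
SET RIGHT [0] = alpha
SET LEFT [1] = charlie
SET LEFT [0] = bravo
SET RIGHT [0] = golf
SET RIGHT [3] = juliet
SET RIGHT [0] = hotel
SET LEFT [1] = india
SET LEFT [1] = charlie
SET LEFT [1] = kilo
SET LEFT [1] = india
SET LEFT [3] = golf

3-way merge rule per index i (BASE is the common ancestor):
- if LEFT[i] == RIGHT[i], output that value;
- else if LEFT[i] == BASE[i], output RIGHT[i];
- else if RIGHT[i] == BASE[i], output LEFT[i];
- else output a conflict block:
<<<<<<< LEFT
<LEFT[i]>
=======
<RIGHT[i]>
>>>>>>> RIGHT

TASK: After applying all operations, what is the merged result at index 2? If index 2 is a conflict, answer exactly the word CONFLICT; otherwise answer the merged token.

Final LEFT:  [bravo, india, india, golf]
Final RIGHT: [hotel, kilo, india, juliet]
i=0: BASE=charlie L=bravo R=hotel all differ -> CONFLICT
i=1: L=india, R=kilo=BASE -> take LEFT -> india
i=2: L=india R=india -> agree -> india
i=3: BASE=foxtrot L=golf R=juliet all differ -> CONFLICT
Index 2 -> india

Answer: india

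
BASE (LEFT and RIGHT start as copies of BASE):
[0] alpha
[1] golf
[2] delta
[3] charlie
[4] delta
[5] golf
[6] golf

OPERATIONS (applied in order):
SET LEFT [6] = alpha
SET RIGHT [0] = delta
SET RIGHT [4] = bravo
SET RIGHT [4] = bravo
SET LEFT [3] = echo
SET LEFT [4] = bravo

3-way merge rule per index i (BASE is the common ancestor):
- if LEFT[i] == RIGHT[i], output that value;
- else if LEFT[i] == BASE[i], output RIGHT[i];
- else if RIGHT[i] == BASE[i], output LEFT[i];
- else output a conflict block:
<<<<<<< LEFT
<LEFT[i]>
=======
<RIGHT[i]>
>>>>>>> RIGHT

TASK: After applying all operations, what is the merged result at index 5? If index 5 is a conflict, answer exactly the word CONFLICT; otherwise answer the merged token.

Answer: golf

Derivation:
Final LEFT:  [alpha, golf, delta, echo, bravo, golf, alpha]
Final RIGHT: [delta, golf, delta, charlie, bravo, golf, golf]
i=0: L=alpha=BASE, R=delta -> take RIGHT -> delta
i=1: L=golf R=golf -> agree -> golf
i=2: L=delta R=delta -> agree -> delta
i=3: L=echo, R=charlie=BASE -> take LEFT -> echo
i=4: L=bravo R=bravo -> agree -> bravo
i=5: L=golf R=golf -> agree -> golf
i=6: L=alpha, R=golf=BASE -> take LEFT -> alpha
Index 5 -> golf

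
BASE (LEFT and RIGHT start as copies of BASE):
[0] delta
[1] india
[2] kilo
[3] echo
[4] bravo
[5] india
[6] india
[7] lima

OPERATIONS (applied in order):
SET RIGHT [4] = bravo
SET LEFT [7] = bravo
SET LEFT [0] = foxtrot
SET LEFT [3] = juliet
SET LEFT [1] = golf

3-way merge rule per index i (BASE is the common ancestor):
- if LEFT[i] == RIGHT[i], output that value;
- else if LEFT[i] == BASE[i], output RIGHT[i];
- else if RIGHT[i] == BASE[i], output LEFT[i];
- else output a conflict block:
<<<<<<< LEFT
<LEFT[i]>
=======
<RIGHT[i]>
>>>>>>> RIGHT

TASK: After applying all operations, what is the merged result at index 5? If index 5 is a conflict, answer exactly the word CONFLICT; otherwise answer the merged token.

Answer: india

Derivation:
Final LEFT:  [foxtrot, golf, kilo, juliet, bravo, india, india, bravo]
Final RIGHT: [delta, india, kilo, echo, bravo, india, india, lima]
i=0: L=foxtrot, R=delta=BASE -> take LEFT -> foxtrot
i=1: L=golf, R=india=BASE -> take LEFT -> golf
i=2: L=kilo R=kilo -> agree -> kilo
i=3: L=juliet, R=echo=BASE -> take LEFT -> juliet
i=4: L=bravo R=bravo -> agree -> bravo
i=5: L=india R=india -> agree -> india
i=6: L=india R=india -> agree -> india
i=7: L=bravo, R=lima=BASE -> take LEFT -> bravo
Index 5 -> india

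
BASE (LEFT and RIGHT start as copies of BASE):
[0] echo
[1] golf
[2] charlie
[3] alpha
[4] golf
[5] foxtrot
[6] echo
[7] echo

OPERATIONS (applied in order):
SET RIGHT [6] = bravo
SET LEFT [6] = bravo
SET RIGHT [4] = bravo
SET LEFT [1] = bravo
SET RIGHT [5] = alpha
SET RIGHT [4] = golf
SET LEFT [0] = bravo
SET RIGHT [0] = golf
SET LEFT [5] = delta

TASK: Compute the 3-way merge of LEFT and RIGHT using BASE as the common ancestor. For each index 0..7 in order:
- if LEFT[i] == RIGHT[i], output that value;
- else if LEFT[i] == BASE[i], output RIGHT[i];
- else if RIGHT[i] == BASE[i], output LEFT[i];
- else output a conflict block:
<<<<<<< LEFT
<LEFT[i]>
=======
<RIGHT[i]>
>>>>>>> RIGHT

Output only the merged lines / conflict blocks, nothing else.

Answer: <<<<<<< LEFT
bravo
=======
golf
>>>>>>> RIGHT
bravo
charlie
alpha
golf
<<<<<<< LEFT
delta
=======
alpha
>>>>>>> RIGHT
bravo
echo

Derivation:
Final LEFT:  [bravo, bravo, charlie, alpha, golf, delta, bravo, echo]
Final RIGHT: [golf, golf, charlie, alpha, golf, alpha, bravo, echo]
i=0: BASE=echo L=bravo R=golf all differ -> CONFLICT
i=1: L=bravo, R=golf=BASE -> take LEFT -> bravo
i=2: L=charlie R=charlie -> agree -> charlie
i=3: L=alpha R=alpha -> agree -> alpha
i=4: L=golf R=golf -> agree -> golf
i=5: BASE=foxtrot L=delta R=alpha all differ -> CONFLICT
i=6: L=bravo R=bravo -> agree -> bravo
i=7: L=echo R=echo -> agree -> echo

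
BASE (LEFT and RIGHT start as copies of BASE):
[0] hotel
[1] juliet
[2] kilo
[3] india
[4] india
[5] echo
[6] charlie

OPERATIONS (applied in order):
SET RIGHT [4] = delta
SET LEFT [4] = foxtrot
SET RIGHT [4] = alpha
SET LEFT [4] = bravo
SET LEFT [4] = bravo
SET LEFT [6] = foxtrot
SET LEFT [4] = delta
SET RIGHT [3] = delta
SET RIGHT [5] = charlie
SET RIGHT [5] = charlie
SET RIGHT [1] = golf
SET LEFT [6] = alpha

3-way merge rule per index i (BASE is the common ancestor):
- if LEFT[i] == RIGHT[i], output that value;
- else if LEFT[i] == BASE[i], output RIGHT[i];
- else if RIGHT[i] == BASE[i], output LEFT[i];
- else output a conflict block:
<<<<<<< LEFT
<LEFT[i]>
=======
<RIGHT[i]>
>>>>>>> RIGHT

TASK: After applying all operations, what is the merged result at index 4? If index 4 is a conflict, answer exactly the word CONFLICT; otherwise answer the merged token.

Final LEFT:  [hotel, juliet, kilo, india, delta, echo, alpha]
Final RIGHT: [hotel, golf, kilo, delta, alpha, charlie, charlie]
i=0: L=hotel R=hotel -> agree -> hotel
i=1: L=juliet=BASE, R=golf -> take RIGHT -> golf
i=2: L=kilo R=kilo -> agree -> kilo
i=3: L=india=BASE, R=delta -> take RIGHT -> delta
i=4: BASE=india L=delta R=alpha all differ -> CONFLICT
i=5: L=echo=BASE, R=charlie -> take RIGHT -> charlie
i=6: L=alpha, R=charlie=BASE -> take LEFT -> alpha
Index 4 -> CONFLICT

Answer: CONFLICT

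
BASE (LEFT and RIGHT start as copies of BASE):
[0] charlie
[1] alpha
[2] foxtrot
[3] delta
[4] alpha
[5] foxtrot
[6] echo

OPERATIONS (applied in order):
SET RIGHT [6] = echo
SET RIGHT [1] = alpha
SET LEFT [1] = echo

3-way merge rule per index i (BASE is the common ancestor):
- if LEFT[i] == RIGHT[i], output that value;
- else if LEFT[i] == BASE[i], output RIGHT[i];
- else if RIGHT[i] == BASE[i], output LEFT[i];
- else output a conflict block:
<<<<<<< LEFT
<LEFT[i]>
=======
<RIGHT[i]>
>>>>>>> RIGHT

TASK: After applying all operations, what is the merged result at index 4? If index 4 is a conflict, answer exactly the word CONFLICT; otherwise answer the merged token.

Answer: alpha

Derivation:
Final LEFT:  [charlie, echo, foxtrot, delta, alpha, foxtrot, echo]
Final RIGHT: [charlie, alpha, foxtrot, delta, alpha, foxtrot, echo]
i=0: L=charlie R=charlie -> agree -> charlie
i=1: L=echo, R=alpha=BASE -> take LEFT -> echo
i=2: L=foxtrot R=foxtrot -> agree -> foxtrot
i=3: L=delta R=delta -> agree -> delta
i=4: L=alpha R=alpha -> agree -> alpha
i=5: L=foxtrot R=foxtrot -> agree -> foxtrot
i=6: L=echo R=echo -> agree -> echo
Index 4 -> alpha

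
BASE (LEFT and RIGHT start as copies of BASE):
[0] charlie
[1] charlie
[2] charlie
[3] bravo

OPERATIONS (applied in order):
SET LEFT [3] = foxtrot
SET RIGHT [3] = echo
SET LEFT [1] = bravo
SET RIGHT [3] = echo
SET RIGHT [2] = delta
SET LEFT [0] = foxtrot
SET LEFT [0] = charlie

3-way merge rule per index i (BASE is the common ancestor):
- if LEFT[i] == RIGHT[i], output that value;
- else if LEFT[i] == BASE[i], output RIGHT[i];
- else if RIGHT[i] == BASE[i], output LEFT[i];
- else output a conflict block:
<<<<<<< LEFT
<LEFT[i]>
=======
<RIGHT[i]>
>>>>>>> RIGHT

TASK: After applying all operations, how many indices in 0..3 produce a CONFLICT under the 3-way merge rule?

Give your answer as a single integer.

Answer: 1

Derivation:
Final LEFT:  [charlie, bravo, charlie, foxtrot]
Final RIGHT: [charlie, charlie, delta, echo]
i=0: L=charlie R=charlie -> agree -> charlie
i=1: L=bravo, R=charlie=BASE -> take LEFT -> bravo
i=2: L=charlie=BASE, R=delta -> take RIGHT -> delta
i=3: BASE=bravo L=foxtrot R=echo all differ -> CONFLICT
Conflict count: 1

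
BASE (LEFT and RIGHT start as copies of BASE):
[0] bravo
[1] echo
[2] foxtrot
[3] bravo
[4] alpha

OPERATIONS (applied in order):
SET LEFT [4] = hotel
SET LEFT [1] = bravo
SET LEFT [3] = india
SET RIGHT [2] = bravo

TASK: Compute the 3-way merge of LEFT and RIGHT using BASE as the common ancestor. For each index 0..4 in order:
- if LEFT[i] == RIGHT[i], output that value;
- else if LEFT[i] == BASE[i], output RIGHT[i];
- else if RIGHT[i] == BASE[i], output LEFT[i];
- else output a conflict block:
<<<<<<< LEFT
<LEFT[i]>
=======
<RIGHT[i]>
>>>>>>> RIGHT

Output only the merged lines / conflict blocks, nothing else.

Answer: bravo
bravo
bravo
india
hotel

Derivation:
Final LEFT:  [bravo, bravo, foxtrot, india, hotel]
Final RIGHT: [bravo, echo, bravo, bravo, alpha]
i=0: L=bravo R=bravo -> agree -> bravo
i=1: L=bravo, R=echo=BASE -> take LEFT -> bravo
i=2: L=foxtrot=BASE, R=bravo -> take RIGHT -> bravo
i=3: L=india, R=bravo=BASE -> take LEFT -> india
i=4: L=hotel, R=alpha=BASE -> take LEFT -> hotel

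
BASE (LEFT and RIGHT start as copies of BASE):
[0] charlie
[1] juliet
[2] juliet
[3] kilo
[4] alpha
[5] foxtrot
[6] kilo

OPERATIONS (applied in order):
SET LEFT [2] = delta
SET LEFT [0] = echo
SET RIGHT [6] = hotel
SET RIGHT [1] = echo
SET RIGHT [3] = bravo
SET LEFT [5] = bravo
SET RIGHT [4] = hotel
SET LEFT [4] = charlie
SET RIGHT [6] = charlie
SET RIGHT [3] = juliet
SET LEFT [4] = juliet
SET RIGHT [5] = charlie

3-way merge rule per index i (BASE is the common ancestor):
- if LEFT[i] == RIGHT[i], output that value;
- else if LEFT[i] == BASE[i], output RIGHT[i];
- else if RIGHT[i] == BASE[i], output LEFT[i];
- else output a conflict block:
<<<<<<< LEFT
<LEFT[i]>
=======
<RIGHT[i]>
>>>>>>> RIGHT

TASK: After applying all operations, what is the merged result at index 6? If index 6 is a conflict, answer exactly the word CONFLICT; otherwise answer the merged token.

Answer: charlie

Derivation:
Final LEFT:  [echo, juliet, delta, kilo, juliet, bravo, kilo]
Final RIGHT: [charlie, echo, juliet, juliet, hotel, charlie, charlie]
i=0: L=echo, R=charlie=BASE -> take LEFT -> echo
i=1: L=juliet=BASE, R=echo -> take RIGHT -> echo
i=2: L=delta, R=juliet=BASE -> take LEFT -> delta
i=3: L=kilo=BASE, R=juliet -> take RIGHT -> juliet
i=4: BASE=alpha L=juliet R=hotel all differ -> CONFLICT
i=5: BASE=foxtrot L=bravo R=charlie all differ -> CONFLICT
i=6: L=kilo=BASE, R=charlie -> take RIGHT -> charlie
Index 6 -> charlie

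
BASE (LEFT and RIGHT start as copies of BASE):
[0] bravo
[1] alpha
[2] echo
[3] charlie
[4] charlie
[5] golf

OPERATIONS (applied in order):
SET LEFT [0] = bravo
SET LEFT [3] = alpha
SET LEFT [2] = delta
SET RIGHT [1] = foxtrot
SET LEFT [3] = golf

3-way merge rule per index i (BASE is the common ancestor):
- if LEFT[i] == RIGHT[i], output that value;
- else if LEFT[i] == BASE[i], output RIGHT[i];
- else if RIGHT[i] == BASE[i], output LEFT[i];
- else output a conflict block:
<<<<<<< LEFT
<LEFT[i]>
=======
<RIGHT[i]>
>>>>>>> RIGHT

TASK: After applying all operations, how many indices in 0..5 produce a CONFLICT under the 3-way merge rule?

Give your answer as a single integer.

Answer: 0

Derivation:
Final LEFT:  [bravo, alpha, delta, golf, charlie, golf]
Final RIGHT: [bravo, foxtrot, echo, charlie, charlie, golf]
i=0: L=bravo R=bravo -> agree -> bravo
i=1: L=alpha=BASE, R=foxtrot -> take RIGHT -> foxtrot
i=2: L=delta, R=echo=BASE -> take LEFT -> delta
i=3: L=golf, R=charlie=BASE -> take LEFT -> golf
i=4: L=charlie R=charlie -> agree -> charlie
i=5: L=golf R=golf -> agree -> golf
Conflict count: 0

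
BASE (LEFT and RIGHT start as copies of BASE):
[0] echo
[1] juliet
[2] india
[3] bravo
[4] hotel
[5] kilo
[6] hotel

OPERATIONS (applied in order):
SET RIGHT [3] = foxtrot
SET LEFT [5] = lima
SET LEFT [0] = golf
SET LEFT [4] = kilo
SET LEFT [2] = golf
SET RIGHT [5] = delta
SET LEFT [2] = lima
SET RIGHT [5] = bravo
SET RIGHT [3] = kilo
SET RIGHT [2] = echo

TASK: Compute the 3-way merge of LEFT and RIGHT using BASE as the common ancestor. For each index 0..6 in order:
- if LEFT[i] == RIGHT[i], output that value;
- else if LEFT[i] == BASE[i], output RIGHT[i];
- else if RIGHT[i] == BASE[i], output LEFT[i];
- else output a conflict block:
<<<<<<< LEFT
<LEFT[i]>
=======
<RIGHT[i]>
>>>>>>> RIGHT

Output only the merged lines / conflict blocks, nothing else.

Final LEFT:  [golf, juliet, lima, bravo, kilo, lima, hotel]
Final RIGHT: [echo, juliet, echo, kilo, hotel, bravo, hotel]
i=0: L=golf, R=echo=BASE -> take LEFT -> golf
i=1: L=juliet R=juliet -> agree -> juliet
i=2: BASE=india L=lima R=echo all differ -> CONFLICT
i=3: L=bravo=BASE, R=kilo -> take RIGHT -> kilo
i=4: L=kilo, R=hotel=BASE -> take LEFT -> kilo
i=5: BASE=kilo L=lima R=bravo all differ -> CONFLICT
i=6: L=hotel R=hotel -> agree -> hotel

Answer: golf
juliet
<<<<<<< LEFT
lima
=======
echo
>>>>>>> RIGHT
kilo
kilo
<<<<<<< LEFT
lima
=======
bravo
>>>>>>> RIGHT
hotel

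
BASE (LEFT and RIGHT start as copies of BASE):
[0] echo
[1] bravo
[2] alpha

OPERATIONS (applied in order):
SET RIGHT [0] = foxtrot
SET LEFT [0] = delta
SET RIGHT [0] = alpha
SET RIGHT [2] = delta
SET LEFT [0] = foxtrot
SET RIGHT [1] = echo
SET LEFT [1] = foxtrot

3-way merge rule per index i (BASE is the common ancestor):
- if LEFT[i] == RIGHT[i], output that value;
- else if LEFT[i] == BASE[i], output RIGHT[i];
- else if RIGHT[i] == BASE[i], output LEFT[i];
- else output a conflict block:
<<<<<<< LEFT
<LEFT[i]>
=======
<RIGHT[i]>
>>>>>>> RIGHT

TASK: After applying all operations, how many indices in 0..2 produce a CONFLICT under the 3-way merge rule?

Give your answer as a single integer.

Answer: 2

Derivation:
Final LEFT:  [foxtrot, foxtrot, alpha]
Final RIGHT: [alpha, echo, delta]
i=0: BASE=echo L=foxtrot R=alpha all differ -> CONFLICT
i=1: BASE=bravo L=foxtrot R=echo all differ -> CONFLICT
i=2: L=alpha=BASE, R=delta -> take RIGHT -> delta
Conflict count: 2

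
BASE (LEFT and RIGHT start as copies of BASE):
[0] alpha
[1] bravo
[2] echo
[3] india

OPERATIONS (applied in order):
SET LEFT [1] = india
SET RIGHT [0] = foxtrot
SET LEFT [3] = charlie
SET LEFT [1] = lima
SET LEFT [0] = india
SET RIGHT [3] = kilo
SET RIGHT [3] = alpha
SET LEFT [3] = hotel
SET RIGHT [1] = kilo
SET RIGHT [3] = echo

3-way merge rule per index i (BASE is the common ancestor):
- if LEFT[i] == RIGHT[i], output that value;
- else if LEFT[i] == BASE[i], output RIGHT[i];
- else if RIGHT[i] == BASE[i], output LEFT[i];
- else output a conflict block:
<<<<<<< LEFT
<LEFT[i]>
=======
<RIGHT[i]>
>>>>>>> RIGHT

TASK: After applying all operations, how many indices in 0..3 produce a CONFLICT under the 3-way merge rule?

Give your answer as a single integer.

Final LEFT:  [india, lima, echo, hotel]
Final RIGHT: [foxtrot, kilo, echo, echo]
i=0: BASE=alpha L=india R=foxtrot all differ -> CONFLICT
i=1: BASE=bravo L=lima R=kilo all differ -> CONFLICT
i=2: L=echo R=echo -> agree -> echo
i=3: BASE=india L=hotel R=echo all differ -> CONFLICT
Conflict count: 3

Answer: 3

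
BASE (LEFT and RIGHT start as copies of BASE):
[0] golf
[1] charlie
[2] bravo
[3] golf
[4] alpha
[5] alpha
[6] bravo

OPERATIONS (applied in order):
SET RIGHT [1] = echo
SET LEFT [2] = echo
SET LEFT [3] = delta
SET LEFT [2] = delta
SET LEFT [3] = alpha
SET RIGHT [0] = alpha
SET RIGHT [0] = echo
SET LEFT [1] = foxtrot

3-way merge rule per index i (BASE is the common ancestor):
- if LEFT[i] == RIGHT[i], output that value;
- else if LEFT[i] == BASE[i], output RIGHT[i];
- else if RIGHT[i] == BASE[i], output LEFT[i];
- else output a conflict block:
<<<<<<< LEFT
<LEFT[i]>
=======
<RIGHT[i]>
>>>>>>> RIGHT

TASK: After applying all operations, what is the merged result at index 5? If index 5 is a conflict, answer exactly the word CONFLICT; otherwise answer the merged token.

Final LEFT:  [golf, foxtrot, delta, alpha, alpha, alpha, bravo]
Final RIGHT: [echo, echo, bravo, golf, alpha, alpha, bravo]
i=0: L=golf=BASE, R=echo -> take RIGHT -> echo
i=1: BASE=charlie L=foxtrot R=echo all differ -> CONFLICT
i=2: L=delta, R=bravo=BASE -> take LEFT -> delta
i=3: L=alpha, R=golf=BASE -> take LEFT -> alpha
i=4: L=alpha R=alpha -> agree -> alpha
i=5: L=alpha R=alpha -> agree -> alpha
i=6: L=bravo R=bravo -> agree -> bravo
Index 5 -> alpha

Answer: alpha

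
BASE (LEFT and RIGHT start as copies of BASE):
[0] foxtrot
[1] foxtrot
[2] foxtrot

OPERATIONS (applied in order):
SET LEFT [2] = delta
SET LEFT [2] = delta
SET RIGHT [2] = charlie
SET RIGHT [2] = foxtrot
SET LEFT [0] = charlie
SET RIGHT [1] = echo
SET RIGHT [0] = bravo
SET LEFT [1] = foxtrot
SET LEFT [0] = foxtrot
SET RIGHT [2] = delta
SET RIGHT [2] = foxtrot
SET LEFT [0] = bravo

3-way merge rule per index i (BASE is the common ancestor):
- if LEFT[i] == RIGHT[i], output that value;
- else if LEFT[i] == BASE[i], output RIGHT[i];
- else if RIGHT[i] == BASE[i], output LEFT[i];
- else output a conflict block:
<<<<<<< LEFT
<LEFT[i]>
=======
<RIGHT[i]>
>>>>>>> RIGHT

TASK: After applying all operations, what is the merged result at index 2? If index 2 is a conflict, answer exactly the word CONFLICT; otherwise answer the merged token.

Answer: delta

Derivation:
Final LEFT:  [bravo, foxtrot, delta]
Final RIGHT: [bravo, echo, foxtrot]
i=0: L=bravo R=bravo -> agree -> bravo
i=1: L=foxtrot=BASE, R=echo -> take RIGHT -> echo
i=2: L=delta, R=foxtrot=BASE -> take LEFT -> delta
Index 2 -> delta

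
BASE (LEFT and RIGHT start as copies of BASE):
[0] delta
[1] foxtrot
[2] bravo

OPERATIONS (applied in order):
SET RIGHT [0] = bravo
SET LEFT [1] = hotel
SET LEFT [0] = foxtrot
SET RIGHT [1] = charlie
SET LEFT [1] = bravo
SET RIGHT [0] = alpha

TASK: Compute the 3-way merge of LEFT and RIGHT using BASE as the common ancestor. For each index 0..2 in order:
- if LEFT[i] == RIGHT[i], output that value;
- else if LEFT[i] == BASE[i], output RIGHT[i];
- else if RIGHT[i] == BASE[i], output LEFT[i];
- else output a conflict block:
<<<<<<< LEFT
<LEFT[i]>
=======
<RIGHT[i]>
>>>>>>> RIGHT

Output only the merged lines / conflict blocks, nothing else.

Answer: <<<<<<< LEFT
foxtrot
=======
alpha
>>>>>>> RIGHT
<<<<<<< LEFT
bravo
=======
charlie
>>>>>>> RIGHT
bravo

Derivation:
Final LEFT:  [foxtrot, bravo, bravo]
Final RIGHT: [alpha, charlie, bravo]
i=0: BASE=delta L=foxtrot R=alpha all differ -> CONFLICT
i=1: BASE=foxtrot L=bravo R=charlie all differ -> CONFLICT
i=2: L=bravo R=bravo -> agree -> bravo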